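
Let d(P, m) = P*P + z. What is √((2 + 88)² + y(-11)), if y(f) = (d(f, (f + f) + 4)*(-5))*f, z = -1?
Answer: 70*√3 ≈ 121.24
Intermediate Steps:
d(P, m) = -1 + P² (d(P, m) = P*P - 1 = P² - 1 = -1 + P²)
y(f) = f*(5 - 5*f²) (y(f) = ((-1 + f²)*(-5))*f = (5 - 5*f²)*f = f*(5 - 5*f²))
√((2 + 88)² + y(-11)) = √((2 + 88)² + 5*(-11)*(1 - 1*(-11)²)) = √(90² + 5*(-11)*(1 - 1*121)) = √(8100 + 5*(-11)*(1 - 121)) = √(8100 + 5*(-11)*(-120)) = √(8100 + 6600) = √14700 = 70*√3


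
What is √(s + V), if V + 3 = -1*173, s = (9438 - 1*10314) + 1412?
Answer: 6*√10 ≈ 18.974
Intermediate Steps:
s = 536 (s = (9438 - 10314) + 1412 = -876 + 1412 = 536)
V = -176 (V = -3 - 1*173 = -3 - 173 = -176)
√(s + V) = √(536 - 176) = √360 = 6*√10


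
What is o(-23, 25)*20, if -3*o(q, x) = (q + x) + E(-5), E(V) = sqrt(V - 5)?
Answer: -40/3 - 20*I*sqrt(10)/3 ≈ -13.333 - 21.082*I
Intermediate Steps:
E(V) = sqrt(-5 + V)
o(q, x) = -q/3 - x/3 - I*sqrt(10)/3 (o(q, x) = -((q + x) + sqrt(-5 - 5))/3 = -((q + x) + sqrt(-10))/3 = -((q + x) + I*sqrt(10))/3 = -(q + x + I*sqrt(10))/3 = -q/3 - x/3 - I*sqrt(10)/3)
o(-23, 25)*20 = (-1/3*(-23) - 1/3*25 - I*sqrt(10)/3)*20 = (23/3 - 25/3 - I*sqrt(10)/3)*20 = (-2/3 - I*sqrt(10)/3)*20 = -40/3 - 20*I*sqrt(10)/3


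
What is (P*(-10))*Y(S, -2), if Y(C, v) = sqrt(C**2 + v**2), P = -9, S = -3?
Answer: 90*sqrt(13) ≈ 324.50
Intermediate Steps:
(P*(-10))*Y(S, -2) = (-9*(-10))*sqrt((-3)**2 + (-2)**2) = 90*sqrt(9 + 4) = 90*sqrt(13)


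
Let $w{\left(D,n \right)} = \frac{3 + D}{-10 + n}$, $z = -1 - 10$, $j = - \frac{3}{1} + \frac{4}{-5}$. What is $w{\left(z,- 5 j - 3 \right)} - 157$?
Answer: $- \frac{475}{3} \approx -158.33$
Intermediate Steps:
$j = - \frac{19}{5}$ ($j = \left(-3\right) 1 + 4 \left(- \frac{1}{5}\right) = -3 - \frac{4}{5} = - \frac{19}{5} \approx -3.8$)
$z = -11$
$w{\left(D,n \right)} = \frac{3 + D}{-10 + n}$
$w{\left(z,- 5 j - 3 \right)} - 157 = \frac{3 - 11}{-10 - -16} - 157 = \frac{1}{-10 + \left(19 - 3\right)} \left(-8\right) - 157 = \frac{1}{-10 + 16} \left(-8\right) - 157 = \frac{1}{6} \left(-8\right) - 157 = - \frac{4}{3} - 157 = - \frac{475}{3}$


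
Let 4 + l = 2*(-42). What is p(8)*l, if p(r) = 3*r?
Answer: -2112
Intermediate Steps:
l = -88 (l = -4 + 2*(-42) = -4 - 84 = -88)
p(8)*l = (3*8)*(-88) = 24*(-88) = -2112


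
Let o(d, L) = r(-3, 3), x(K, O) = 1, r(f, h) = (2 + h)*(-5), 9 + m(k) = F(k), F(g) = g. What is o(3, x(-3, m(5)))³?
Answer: -15625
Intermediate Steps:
m(k) = -9 + k
r(f, h) = -10 - 5*h
o(d, L) = -25 (o(d, L) = -10 - 5*3 = -10 - 15 = -25)
o(3, x(-3, m(5)))³ = (-25)³ = -15625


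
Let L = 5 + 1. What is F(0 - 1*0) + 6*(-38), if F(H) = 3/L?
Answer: -455/2 ≈ -227.50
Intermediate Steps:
L = 6
F(H) = ½ (F(H) = 3/6 = 3*(⅙) = ½)
F(0 - 1*0) + 6*(-38) = ½ + 6*(-38) = ½ - 228 = -455/2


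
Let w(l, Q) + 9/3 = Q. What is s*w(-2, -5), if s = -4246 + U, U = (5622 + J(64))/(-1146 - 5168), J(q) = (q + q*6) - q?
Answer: 1393000/41 ≈ 33976.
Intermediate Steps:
w(l, Q) = -3 + Q
J(q) = 6*q (J(q) = (q + 6*q) - q = 7*q - q = 6*q)
U = -39/41 (U = (5622 + 6*64)/(-1146 - 5168) = (5622 + 384)/(-6314) = 6006*(-1/6314) = -39/41 ≈ -0.95122)
s = -174125/41 (s = -4246 - 39/41 = -174125/41 ≈ -4247.0)
s*w(-2, -5) = -174125*(-3 - 5)/41 = -174125/41*(-8) = 1393000/41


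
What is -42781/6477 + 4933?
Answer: 31908260/6477 ≈ 4926.4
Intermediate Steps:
-42781/6477 + 4933 = 31908260/6477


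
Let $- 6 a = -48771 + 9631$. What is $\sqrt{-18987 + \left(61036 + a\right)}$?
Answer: $\frac{\sqrt{437151}}{3} \approx 220.39$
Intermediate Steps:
$a = \frac{19570}{3}$ ($a = - \frac{-48771 + 9631}{6} = \left(- \frac{1}{6}\right) \left(-39140\right) = \frac{19570}{3} \approx 6523.3$)
$\sqrt{-18987 + \left(61036 + a\right)} = \sqrt{-18987 + \left(61036 + \frac{19570}{3}\right)} = \sqrt{-18987 + \frac{202678}{3}} = \sqrt{\frac{145717}{3}} = \frac{\sqrt{437151}}{3}$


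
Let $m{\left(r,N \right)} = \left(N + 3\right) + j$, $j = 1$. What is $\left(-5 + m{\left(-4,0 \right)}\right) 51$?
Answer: $-51$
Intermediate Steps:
$m{\left(r,N \right)} = 4 + N$ ($m{\left(r,N \right)} = \left(N + 3\right) + 1 = \left(3 + N\right) + 1 = 4 + N$)
$\left(-5 + m{\left(-4,0 \right)}\right) 51 = \left(-5 + \left(4 + 0\right)\right) 51 = \left(-5 + 4\right) 51 = \left(-1\right) 51 = -51$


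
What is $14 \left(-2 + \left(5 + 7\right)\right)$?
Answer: $140$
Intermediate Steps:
$14 \left(-2 + \left(5 + 7\right)\right) = 14 \left(-2 + 12\right) = 14 \cdot 10 = 140$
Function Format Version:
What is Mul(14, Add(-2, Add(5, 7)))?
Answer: 140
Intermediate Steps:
Mul(14, Add(-2, Add(5, 7))) = Mul(14, Add(-2, 12)) = Mul(14, 10) = 140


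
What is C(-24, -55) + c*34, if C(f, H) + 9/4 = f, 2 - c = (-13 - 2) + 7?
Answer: 1255/4 ≈ 313.75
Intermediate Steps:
c = 10 (c = 2 - ((-13 - 2) + 7) = 2 - (-15 + 7) = 2 - 1*(-8) = 2 + 8 = 10)
C(f, H) = -9/4 + f
C(-24, -55) + c*34 = (-9/4 - 24) + 10*34 = -105/4 + 340 = 1255/4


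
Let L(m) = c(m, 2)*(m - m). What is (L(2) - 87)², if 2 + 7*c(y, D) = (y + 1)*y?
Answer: 7569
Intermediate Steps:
c(y, D) = -2/7 + y*(1 + y)/7 (c(y, D) = -2/7 + ((y + 1)*y)/7 = -2/7 + ((1 + y)*y)/7 = -2/7 + (y*(1 + y))/7 = -2/7 + y*(1 + y)/7)
L(m) = 0 (L(m) = (-2/7 + m/7 + m²/7)*(m - m) = (-2/7 + m/7 + m²/7)*0 = 0)
(L(2) - 87)² = (0 - 87)² = (-87)² = 7569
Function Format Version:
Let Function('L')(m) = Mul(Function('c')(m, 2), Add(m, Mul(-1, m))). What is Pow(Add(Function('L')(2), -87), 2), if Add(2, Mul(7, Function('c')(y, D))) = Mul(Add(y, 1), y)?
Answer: 7569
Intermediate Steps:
Function('c')(y, D) = Add(Rational(-2, 7), Mul(Rational(1, 7), y, Add(1, y))) (Function('c')(y, D) = Add(Rational(-2, 7), Mul(Rational(1, 7), Mul(Add(y, 1), y))) = Add(Rational(-2, 7), Mul(Rational(1, 7), Mul(Add(1, y), y))) = Add(Rational(-2, 7), Mul(Rational(1, 7), Mul(y, Add(1, y)))) = Add(Rational(-2, 7), Mul(Rational(1, 7), y, Add(1, y))))
Function('L')(m) = 0 (Function('L')(m) = Mul(Add(Rational(-2, 7), Mul(Rational(1, 7), m), Mul(Rational(1, 7), Pow(m, 2))), Add(m, Mul(-1, m))) = Mul(Add(Rational(-2, 7), Mul(Rational(1, 7), m), Mul(Rational(1, 7), Pow(m, 2))), 0) = 0)
Pow(Add(Function('L')(2), -87), 2) = Pow(Add(0, -87), 2) = Pow(-87, 2) = 7569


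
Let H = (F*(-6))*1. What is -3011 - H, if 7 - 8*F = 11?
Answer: -3014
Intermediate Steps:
F = -½ (F = 7/8 - ⅛*11 = 7/8 - 11/8 = -½ ≈ -0.50000)
H = 3 (H = -½*(-6)*1 = 3*1 = 3)
-3011 - H = -3011 - 1*3 = -3011 - 3 = -3014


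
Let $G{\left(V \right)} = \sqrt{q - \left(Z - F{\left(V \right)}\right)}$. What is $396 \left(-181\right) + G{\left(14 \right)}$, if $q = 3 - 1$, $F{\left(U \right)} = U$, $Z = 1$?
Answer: $-71676 + \sqrt{15} \approx -71672.0$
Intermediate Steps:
$q = 2$ ($q = 3 - 1 = 2$)
$G{\left(V \right)} = \sqrt{1 + V}$ ($G{\left(V \right)} = \sqrt{2 + \left(V - 1\right)} = \sqrt{2 + \left(-1 + V\right)} = \sqrt{1 + V}$)
$396 \left(-181\right) + G{\left(14 \right)} = 396 \left(-181\right) + \sqrt{1 + 14} = -71676 + \sqrt{15}$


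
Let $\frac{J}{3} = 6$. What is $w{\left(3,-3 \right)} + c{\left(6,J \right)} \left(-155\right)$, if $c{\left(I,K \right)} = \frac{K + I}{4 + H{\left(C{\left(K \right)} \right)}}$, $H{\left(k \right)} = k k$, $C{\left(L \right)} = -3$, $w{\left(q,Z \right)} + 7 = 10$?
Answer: $- \frac{3681}{13} \approx -283.15$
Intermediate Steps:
$w{\left(q,Z \right)} = 3$ ($w{\left(q,Z \right)} = -7 + 10 = 3$)
$H{\left(k \right)} = k^{2}$
$J = 18$ ($J = 3 \cdot 6 = 18$)
$c{\left(I,K \right)} = \frac{I}{13} + \frac{K}{13}$ ($c{\left(I,K \right)} = \frac{K + I}{4 + \left(-3\right)^{2}} = \frac{I + K}{4 + 9} = \frac{I + K}{13} = \left(I + K\right) \frac{1}{13} = \frac{I}{13} + \frac{K}{13}$)
$w{\left(3,-3 \right)} + c{\left(6,J \right)} \left(-155\right) = 3 + \left(\frac{1}{13} \cdot 6 + \frac{1}{13} \cdot 18\right) \left(-155\right) = 3 + \left(\frac{6}{13} + \frac{18}{13}\right) \left(-155\right) = 3 + \frac{24}{13} \left(-155\right) = 3 - \frac{3720}{13} = - \frac{3681}{13}$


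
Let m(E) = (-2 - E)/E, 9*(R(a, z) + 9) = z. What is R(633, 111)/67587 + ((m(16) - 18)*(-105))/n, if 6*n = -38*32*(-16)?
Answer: 9772844635/15779672064 ≈ 0.61933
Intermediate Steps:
R(a, z) = -9 + z/9
n = 9728/3 (n = (-38*32*(-16))/6 = (-1216*(-16))/6 = (1/6)*19456 = 9728/3 ≈ 3242.7)
m(E) = (-2 - E)/E
R(633, 111)/67587 + ((m(16) - 18)*(-105))/n = (-9 + (1/9)*111)/67587 + (((-2 - 1*16)/16 - 18)*(-105))/(9728/3) = (-9 + 37/3)*(1/67587) + (((-2 - 16)/16 - 18)*(-105))*(3/9728) = (10/3)*(1/67587) + (((1/16)*(-18) - 18)*(-105))*(3/9728) = 10/202761 + ((-9/8 - 18)*(-105))*(3/9728) = 10/202761 - 153/8*(-105)*(3/9728) = 10/202761 + (16065/8)*(3/9728) = 10/202761 + 48195/77824 = 9772844635/15779672064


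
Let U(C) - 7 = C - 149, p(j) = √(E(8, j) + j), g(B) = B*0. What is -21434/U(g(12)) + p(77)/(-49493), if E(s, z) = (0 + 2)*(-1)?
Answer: 10717/71 - 5*√3/49493 ≈ 150.94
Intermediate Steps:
E(s, z) = -2 (E(s, z) = 2*(-1) = -2)
g(B) = 0
p(j) = √(-2 + j)
U(C) = -142 + C (U(C) = 7 + (C - 149) = 7 + (-149 + C) = -142 + C)
-21434/U(g(12)) + p(77)/(-49493) = -21434/(-142 + 0) + √(-2 + 77)/(-49493) = -21434/(-142) + √75*(-1/49493) = -21434*(-1/142) + (5*√3)*(-1/49493) = 10717/71 - 5*√3/49493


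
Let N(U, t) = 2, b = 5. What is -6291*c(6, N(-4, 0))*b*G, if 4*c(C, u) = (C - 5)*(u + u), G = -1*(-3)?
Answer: -94365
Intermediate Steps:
G = 3
c(C, u) = u*(-5 + C)/2 (c(C, u) = ((C - 5)*(u + u))/4 = ((-5 + C)*(2*u))/4 = (2*u*(-5 + C))/4 = u*(-5 + C)/2)
-6291*c(6, N(-4, 0))*b*G = -6291*((½)*2*(-5 + 6))*5*3 = -6291*((½)*2*1)*5*3 = -6291*1*5*3 = -31455*3 = -6291*15 = -94365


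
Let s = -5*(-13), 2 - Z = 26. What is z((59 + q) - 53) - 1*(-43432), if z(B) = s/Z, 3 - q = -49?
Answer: 1042303/24 ≈ 43429.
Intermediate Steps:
q = 52 (q = 3 - 1*(-49) = 3 + 49 = 52)
Z = -24 (Z = 2 - 1*26 = 2 - 26 = -24)
s = 65
z(B) = -65/24 (z(B) = 65/(-24) = 65*(-1/24) = -65/24)
z((59 + q) - 53) - 1*(-43432) = -65/24 - 1*(-43432) = -65/24 + 43432 = 1042303/24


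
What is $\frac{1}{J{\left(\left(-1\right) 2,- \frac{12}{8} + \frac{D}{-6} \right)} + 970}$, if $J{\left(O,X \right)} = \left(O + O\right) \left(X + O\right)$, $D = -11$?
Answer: $\frac{3}{2930} \approx 0.0010239$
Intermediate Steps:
$J{\left(O,X \right)} = 2 O \left(O + X\right)$
$\frac{1}{J{\left(\left(-1\right) 2,- \frac{12}{8} + \frac{D}{-6} \right)} + 970} = \frac{1}{2 \left(\left(-1\right) 2\right) \left(\left(-1\right) 2 - \left(- \frac{11}{6} + \frac{3}{2}\right)\right) + 970} = \frac{1}{2 \left(-2\right) \left(-2 - - \frac{1}{3}\right) + 970} = \frac{1}{2 \left(-2\right) \left(-2 + \left(- \frac{3}{2} + \frac{11}{6}\right)\right) + 970} = \frac{1}{2 \left(-2\right) \left(-2 + \frac{1}{3}\right) + 970} = \frac{1}{2 \left(-2\right) \left(- \frac{5}{3}\right) + 970} = \frac{1}{\frac{20}{3} + 970} = \frac{1}{\frac{2930}{3}} = \frac{3}{2930}$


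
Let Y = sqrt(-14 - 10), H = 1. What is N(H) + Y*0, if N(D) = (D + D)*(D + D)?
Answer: 4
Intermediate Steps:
N(D) = 4*D**2 (N(D) = (2*D)*(2*D) = 4*D**2)
Y = 2*I*sqrt(6) (Y = sqrt(-24) = 2*I*sqrt(6) ≈ 4.899*I)
N(H) + Y*0 = 4*1**2 + (2*I*sqrt(6))*0 = 4*1 + 0 = 4 + 0 = 4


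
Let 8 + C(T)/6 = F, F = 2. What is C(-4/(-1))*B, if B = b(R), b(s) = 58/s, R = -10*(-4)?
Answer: -261/5 ≈ -52.200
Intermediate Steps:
R = 40
B = 29/20 (B = 58/40 = 58*(1/40) = 29/20 ≈ 1.4500)
C(T) = -36 (C(T) = -48 + 6*2 = -48 + 12 = -36)
C(-4/(-1))*B = -36*29/20 = -261/5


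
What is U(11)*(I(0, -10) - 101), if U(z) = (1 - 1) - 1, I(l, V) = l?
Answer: 101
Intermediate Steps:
U(z) = -1 (U(z) = 0 - 1 = -1)
U(11)*(I(0, -10) - 101) = -(0 - 101) = -1*(-101) = 101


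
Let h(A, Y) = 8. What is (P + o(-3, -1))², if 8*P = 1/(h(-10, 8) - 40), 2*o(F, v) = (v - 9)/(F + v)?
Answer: 101761/65536 ≈ 1.5527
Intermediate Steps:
o(F, v) = (-9 + v)/(2*(F + v)) (o(F, v) = ((v - 9)/(F + v))/2 = ((-9 + v)/(F + v))/2 = (-9 + v)/(2*(F + v)))
P = -1/256 (P = 1/(8*(8 - 40)) = (⅛)/(-32) = (⅛)*(-1/32) = -1/256 ≈ -0.0039063)
(P + o(-3, -1))² = (-1/256 + (-9 - 1)/(2*(-3 - 1)))² = (-1/256 + (½)*(-10)/(-4))² = (-1/256 + (½)*(-¼)*(-10))² = (-1/256 + 5/4)² = (319/256)² = 101761/65536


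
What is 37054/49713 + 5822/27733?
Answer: 1317047668/1378690629 ≈ 0.95529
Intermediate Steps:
37054/49713 + 5822/27733 = 1317047668/1378690629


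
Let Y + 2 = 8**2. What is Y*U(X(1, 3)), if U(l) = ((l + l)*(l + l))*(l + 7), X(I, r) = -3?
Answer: 8928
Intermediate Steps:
Y = 62 (Y = -2 + 8**2 = -2 + 64 = 62)
U(l) = 4*l**2*(7 + l) (U(l) = ((2*l)*(2*l))*(7 + l) = (4*l**2)*(7 + l) = 4*l**2*(7 + l))
Y*U(X(1, 3)) = 62*(4*(-3)**2*(7 - 3)) = 62*(4*9*4) = 62*144 = 8928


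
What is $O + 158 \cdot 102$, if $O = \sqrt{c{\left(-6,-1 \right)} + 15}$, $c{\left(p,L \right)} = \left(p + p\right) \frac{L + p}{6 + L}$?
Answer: $16116 + \frac{\sqrt{795}}{5} \approx 16122.0$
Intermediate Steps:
$c{\left(p,L \right)} = \frac{2 p \left(L + p\right)}{6 + L}$ ($c{\left(p,L \right)} = 2 p \frac{L + p}{6 + L} = \frac{2 p \left(L + p\right)}{6 + L}$)
$O = \frac{\sqrt{795}}{5}$ ($O = \sqrt{2 \left(-6\right) \frac{1}{6 - 1} \left(-1 - 6\right) + 15} = \sqrt{2 \left(-6\right) \frac{1}{5} \left(-7\right) + 15} = \sqrt{\frac{84}{5} + 15} = \sqrt{\frac{159}{5}} = \frac{\sqrt{795}}{5} \approx 5.6391$)
$O + 158 \cdot 102 = \frac{\sqrt{795}}{5} + 158 \cdot 102 = \frac{\sqrt{795}}{5} + 16116 = 16116 + \frac{\sqrt{795}}{5}$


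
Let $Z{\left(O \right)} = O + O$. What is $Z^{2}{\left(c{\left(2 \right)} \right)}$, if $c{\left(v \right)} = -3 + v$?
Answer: $4$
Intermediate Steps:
$Z{\left(O \right)} = 2 O$
$Z^{2}{\left(c{\left(2 \right)} \right)} = \left(2 \left(-3 + 2\right)\right)^{2} = \left(2 \left(-1\right)\right)^{2} = \left(-2\right)^{2} = 4$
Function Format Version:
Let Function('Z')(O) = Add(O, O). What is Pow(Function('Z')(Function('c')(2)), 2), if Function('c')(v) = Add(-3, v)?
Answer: 4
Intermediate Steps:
Function('Z')(O) = Mul(2, O)
Pow(Function('Z')(Function('c')(2)), 2) = Pow(Mul(2, Add(-3, 2)), 2) = Pow(Mul(2, -1), 2) = Pow(-2, 2) = 4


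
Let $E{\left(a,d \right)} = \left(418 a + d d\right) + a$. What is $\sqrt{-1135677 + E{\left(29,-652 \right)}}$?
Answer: $i \sqrt{698422} \approx 835.72 i$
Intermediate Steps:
$E{\left(a,d \right)} = d^{2} + 419 a$ ($E{\left(a,d \right)} = \left(418 a + d^{2}\right) + a = \left(d^{2} + 418 a\right) + a = d^{2} + 419 a$)
$\sqrt{-1135677 + E{\left(29,-652 \right)}} = \sqrt{-1135677 + \left(\left(-652\right)^{2} + 419 \cdot 29\right)} = \sqrt{-1135677 + \left(425104 + 12151\right)} = \sqrt{-1135677 + 437255} = \sqrt{-698422} = i \sqrt{698422}$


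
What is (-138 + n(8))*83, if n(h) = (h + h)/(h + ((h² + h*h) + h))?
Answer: -103003/9 ≈ -11445.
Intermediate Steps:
n(h) = 2*h/(2*h + 2*h²) (n(h) = (2*h)/(h + ((h² + h²) + h)) = (2*h)/(h + (2*h² + h)) = (2*h)/(h + (h + 2*h²)) = (2*h)/(2*h + 2*h²) = 2*h/(2*h + 2*h²))
(-138 + n(8))*83 = (-138 + 1/(1 + 8))*83 = (-138 + 1/9)*83 = (-138 + ⅑)*83 = -1241/9*83 = -103003/9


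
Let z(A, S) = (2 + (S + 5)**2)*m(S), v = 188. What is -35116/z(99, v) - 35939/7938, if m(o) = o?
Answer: -6999064565/1544202954 ≈ -4.5325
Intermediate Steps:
z(A, S) = S*(2 + (5 + S)**2) (z(A, S) = (2 + (S + 5)**2)*S = (2 + (5 + S)**2)*S = S*(2 + (5 + S)**2))
-35116/z(99, v) - 35939/7938 = -35116*1/(188*(2 + (5 + 188)**2)) - 35939/7938 = -35116*1/(188*(2 + 193**2)) - 35939*1/7938 = -35116*1/(188*(2 + 37249)) - 35939/7938 = -35116/(188*37251) - 35939/7938 = -35116/7003188 - 35939/7938 = -35116*1/7003188 - 35939/7938 = -8779/1750797 - 35939/7938 = -6999064565/1544202954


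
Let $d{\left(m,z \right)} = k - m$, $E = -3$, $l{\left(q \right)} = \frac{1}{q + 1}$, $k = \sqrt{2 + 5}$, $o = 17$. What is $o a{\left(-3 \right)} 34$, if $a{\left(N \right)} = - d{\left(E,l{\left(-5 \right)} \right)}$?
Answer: $-1734 - 578 \sqrt{7} \approx -3263.2$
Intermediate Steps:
$k = \sqrt{7} \approx 2.6458$
$l{\left(q \right)} = \frac{1}{1 + q}$
$d{\left(m,z \right)} = \sqrt{7} - m$
$a{\left(N \right)} = -3 - \sqrt{7}$ ($a{\left(N \right)} = - (\sqrt{7} - -3) = - (\sqrt{7} + 3) = - (3 + \sqrt{7}) = -3 - \sqrt{7}$)
$o a{\left(-3 \right)} 34 = 17 \left(-3 - \sqrt{7}\right) 34 = \left(-51 - 17 \sqrt{7}\right) 34 = -1734 - 578 \sqrt{7}$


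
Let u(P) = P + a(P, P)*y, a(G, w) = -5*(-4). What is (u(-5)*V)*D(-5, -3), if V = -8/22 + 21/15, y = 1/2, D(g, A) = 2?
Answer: 114/11 ≈ 10.364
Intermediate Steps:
a(G, w) = 20
y = ½ ≈ 0.50000
u(P) = 10 + P (u(P) = P + 20*(½) = P + 10 = 10 + P)
V = 57/55 (V = -8*1/22 + 21*(1/15) = -4/11 + 7/5 = 57/55 ≈ 1.0364)
(u(-5)*V)*D(-5, -3) = ((10 - 5)*(57/55))*2 = (5*(57/55))*2 = (57/11)*2 = 114/11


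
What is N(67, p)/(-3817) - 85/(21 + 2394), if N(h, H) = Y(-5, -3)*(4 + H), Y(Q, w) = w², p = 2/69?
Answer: -82403/1843611 ≈ -0.044697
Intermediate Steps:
p = 2/69 (p = 2*(1/69) = 2/69 ≈ 0.028986)
N(h, H) = 36 + 9*H (N(h, H) = (-3)²*(4 + H) = 9*(4 + H) = 36 + 9*H)
N(67, p)/(-3817) - 85/(21 + 2394) = (36 + 9*(2/69))/(-3817) - 85/(21 + 2394) = (36 + 6/23)*(-1/3817) - 85/2415 = (834/23)*(-1/3817) - 85*1/2415 = -834/87791 - 17/483 = -82403/1843611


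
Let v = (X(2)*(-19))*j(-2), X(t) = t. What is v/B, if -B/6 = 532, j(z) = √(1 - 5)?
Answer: I/42 ≈ 0.02381*I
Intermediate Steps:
j(z) = 2*I (j(z) = √(-4) = 2*I)
B = -3192 (B = -6*532 = -3192)
v = -76*I (v = (2*(-19))*(2*I) = -76*I ≈ -76.0*I)
v/B = -76*I/(-3192) = -76*I*(-1/3192) = I/42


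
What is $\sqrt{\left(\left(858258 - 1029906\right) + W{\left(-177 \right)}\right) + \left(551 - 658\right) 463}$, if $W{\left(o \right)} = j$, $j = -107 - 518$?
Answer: $3 i \sqrt{24646} \approx 470.97 i$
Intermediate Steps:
$j = -625$
$W{\left(o \right)} = -625$
$\sqrt{\left(\left(858258 - 1029906\right) + W{\left(-177 \right)}\right) + \left(551 - 658\right) 463} = \sqrt{\left(\left(858258 - 1029906\right) - 625\right) + \left(551 - 658\right) 463} = \sqrt{\left(-171648 - 625\right) - 49541} = \sqrt{-172273 - 49541} = \sqrt{-221814} = 3 i \sqrt{24646}$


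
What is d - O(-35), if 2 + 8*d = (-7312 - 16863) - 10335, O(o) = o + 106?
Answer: -4385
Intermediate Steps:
O(o) = 106 + o
d = -4314 (d = -¼ + ((-7312 - 16863) - 10335)/8 = -¼ + (-24175 - 10335)/8 = -¼ + (⅛)*(-34510) = -¼ - 17255/4 = -4314)
d - O(-35) = -4314 - (106 - 35) = -4314 - 1*71 = -4314 - 71 = -4385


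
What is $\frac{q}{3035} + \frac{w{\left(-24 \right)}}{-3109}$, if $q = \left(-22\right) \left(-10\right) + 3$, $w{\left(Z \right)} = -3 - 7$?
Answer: $\frac{723657}{9435815} \approx 0.076693$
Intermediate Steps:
$w{\left(Z \right)} = -10$
$q = 223$ ($q = 220 + 3 = 223$)
$\frac{q}{3035} + \frac{w{\left(-24 \right)}}{-3109} = \frac{223}{3035} - \frac{10}{-3109} = 223 \cdot \frac{1}{3035} - - \frac{10}{3109} = \frac{223}{3035} + \frac{10}{3109} = \frac{723657}{9435815}$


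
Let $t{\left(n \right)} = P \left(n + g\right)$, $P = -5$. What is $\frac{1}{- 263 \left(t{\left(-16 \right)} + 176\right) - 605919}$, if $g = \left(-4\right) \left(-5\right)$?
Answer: $- \frac{1}{646947} \approx -1.5457 \cdot 10^{-6}$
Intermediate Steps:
$g = 20$
$t{\left(n \right)} = -100 - 5 n$ ($t{\left(n \right)} = - 5 \left(n + 20\right) = - 5 \left(20 + n\right) = -100 - 5 n$)
$\frac{1}{- 263 \left(t{\left(-16 \right)} + 176\right) - 605919} = \frac{1}{- 263 \left(\left(-100 - -80\right) + 176\right) - 605919} = \frac{1}{- 263 \left(\left(-100 + 80\right) + 176\right) - 605919} = \frac{1}{- 263 \left(-20 + 176\right) - 605919} = \frac{1}{\left(-263\right) 156 - 605919} = \frac{1}{-41028 - 605919} = \frac{1}{-646947} = - \frac{1}{646947}$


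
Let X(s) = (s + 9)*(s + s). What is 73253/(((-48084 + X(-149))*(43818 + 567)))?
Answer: -73253/282466140 ≈ -0.00025933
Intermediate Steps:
X(s) = 2*s*(9 + s) (X(s) = (9 + s)*(2*s) = 2*s*(9 + s))
73253/(((-48084 + X(-149))*(43818 + 567))) = 73253/(((-48084 + 2*(-149)*(9 - 149))*(43818 + 567))) = 73253/(((-48084 + 2*(-149)*(-140))*44385)) = 73253/(((-48084 + 41720)*44385)) = 73253/((-6364*44385)) = 73253/(-282466140) = 73253*(-1/282466140) = -73253/282466140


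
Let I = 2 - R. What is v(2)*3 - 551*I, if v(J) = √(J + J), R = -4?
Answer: -3300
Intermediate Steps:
v(J) = √2*√J (v(J) = √(2*J) = √2*√J)
I = 6 (I = 2 - 1*(-4) = 2 + 4 = 6)
v(2)*3 - 551*I = (√2*√2)*3 - 551*6 = 2*3 - 29*114 = 6 - 3306 = -3300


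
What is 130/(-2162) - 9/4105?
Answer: -276554/4437505 ≈ -0.062322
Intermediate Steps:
130/(-2162) - 9/4105 = 130*(-1/2162) - 9*1/4105 = -65/1081 - 9/4105 = -276554/4437505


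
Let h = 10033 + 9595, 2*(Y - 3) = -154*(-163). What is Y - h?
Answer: -7074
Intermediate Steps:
Y = 12554 (Y = 3 + (-154*(-163))/2 = 3 + (½)*25102 = 3 + 12551 = 12554)
h = 19628
Y - h = 12554 - 1*19628 = 12554 - 19628 = -7074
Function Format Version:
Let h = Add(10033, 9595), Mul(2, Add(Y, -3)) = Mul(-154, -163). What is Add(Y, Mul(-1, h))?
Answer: -7074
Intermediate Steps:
Y = 12554 (Y = Add(3, Mul(Rational(1, 2), Mul(-154, -163))) = Add(3, Mul(Rational(1, 2), 25102)) = Add(3, 12551) = 12554)
h = 19628
Add(Y, Mul(-1, h)) = Add(12554, Mul(-1, 19628)) = Add(12554, -19628) = -7074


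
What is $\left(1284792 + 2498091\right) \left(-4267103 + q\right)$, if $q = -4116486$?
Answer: $-31714136307087$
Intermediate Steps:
$\left(1284792 + 2498091\right) \left(-4267103 + q\right) = \left(1284792 + 2498091\right) \left(-4267103 - 4116486\right) = 3782883 \left(-8383589\right) = -31714136307087$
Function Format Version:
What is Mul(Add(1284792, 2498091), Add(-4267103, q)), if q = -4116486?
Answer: -31714136307087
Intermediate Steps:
Mul(Add(1284792, 2498091), Add(-4267103, q)) = Mul(Add(1284792, 2498091), Add(-4267103, -4116486)) = Mul(3782883, -8383589) = -31714136307087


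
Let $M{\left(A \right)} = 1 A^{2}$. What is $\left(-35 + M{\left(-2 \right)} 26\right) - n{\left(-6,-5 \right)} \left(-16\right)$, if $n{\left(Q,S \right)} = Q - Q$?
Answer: $69$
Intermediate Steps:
$n{\left(Q,S \right)} = 0$
$M{\left(A \right)} = A^{2}$
$\left(-35 + M{\left(-2 \right)} 26\right) - n{\left(-6,-5 \right)} \left(-16\right) = \left(-35 + \left(-2\right)^{2} \cdot 26\right) - 0 \left(-16\right) = \left(-35 + 4 \cdot 26\right) - 0 = \left(-35 + 104\right) + 0 = 69 + 0 = 69$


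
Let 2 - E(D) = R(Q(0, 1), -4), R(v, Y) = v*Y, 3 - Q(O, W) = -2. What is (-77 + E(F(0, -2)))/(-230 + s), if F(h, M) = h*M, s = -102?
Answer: 55/332 ≈ 0.16566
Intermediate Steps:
Q(O, W) = 5 (Q(O, W) = 3 - 1*(-2) = 3 + 2 = 5)
F(h, M) = M*h
R(v, Y) = Y*v
E(D) = 22 (E(D) = 2 - (-4)*5 = 2 - 1*(-20) = 2 + 20 = 22)
(-77 + E(F(0, -2)))/(-230 + s) = (-77 + 22)/(-230 - 102) = -55/(-332) = -55*(-1/332) = 55/332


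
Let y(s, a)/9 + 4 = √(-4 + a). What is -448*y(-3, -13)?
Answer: 16128 - 4032*I*√17 ≈ 16128.0 - 16624.0*I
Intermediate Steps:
y(s, a) = -36 + 9*√(-4 + a)
-448*y(-3, -13) = -448*(-36 + 9*√(-4 - 13)) = -448*(-36 + 9*√(-17)) = -448*(-36 + 9*(I*√17)) = -448*(-36 + 9*I*√17) = 16128 - 4032*I*√17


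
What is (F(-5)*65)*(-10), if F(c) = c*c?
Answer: -16250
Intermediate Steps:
F(c) = c²
(F(-5)*65)*(-10) = ((-5)²*65)*(-10) = (25*65)*(-10) = 1625*(-10) = -16250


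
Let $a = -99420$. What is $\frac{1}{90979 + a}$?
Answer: $- \frac{1}{8441} \approx -0.00011847$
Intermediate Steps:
$\frac{1}{90979 + a} = \frac{1}{90979 - 99420} = \frac{1}{-8441} = - \frac{1}{8441}$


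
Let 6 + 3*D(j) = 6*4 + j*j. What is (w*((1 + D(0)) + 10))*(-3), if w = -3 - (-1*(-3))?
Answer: 306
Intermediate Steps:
D(j) = 6 + j**2/3 (D(j) = -2 + (6*4 + j*j)/3 = -2 + (24 + j**2)/3 = -2 + (8 + j**2/3) = 6 + j**2/3)
w = -6 (w = -3 - 3 = -6)
(w*((1 + D(0)) + 10))*(-3) = -6*((1 + (6 + (1/3)*0**2)) + 10)*(-3) = -6*((1 + (6 + (1/3)*0)) + 10)*(-3) = -6*((1 + (6 + 0)) + 10)*(-3) = -6*((1 + 6) + 10)*(-3) = -6*(7 + 10)*(-3) = -6*17*(-3) = -102*(-3) = 306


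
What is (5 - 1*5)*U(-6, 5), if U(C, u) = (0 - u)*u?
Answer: 0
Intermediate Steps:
U(C, u) = -u² (U(C, u) = (-u)*u = -u²)
(5 - 1*5)*U(-6, 5) = (5 - 1*5)*(-1*5²) = (5 - 5)*(-1*25) = 0*(-25) = 0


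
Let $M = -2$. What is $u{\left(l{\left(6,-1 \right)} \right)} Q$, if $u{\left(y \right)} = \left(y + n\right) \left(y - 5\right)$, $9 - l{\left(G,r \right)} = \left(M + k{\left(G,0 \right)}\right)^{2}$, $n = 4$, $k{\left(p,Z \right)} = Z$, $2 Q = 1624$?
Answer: $0$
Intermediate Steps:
$Q = 812$ ($Q = \frac{1}{2} \cdot 1624 = 812$)
$l{\left(G,r \right)} = 5$ ($l{\left(G,r \right)} = 9 - \left(-2 + 0\right)^{2} = 9 - \left(-2\right)^{2} = 9 - 4 = 5$)
$u{\left(y \right)} = \left(-5 + y\right) \left(4 + y\right)$ ($u{\left(y \right)} = \left(y + 4\right) \left(y - 5\right) = \left(4 + y\right) \left(-5 + y\right) = \left(-5 + y\right) \left(4 + y\right)$)
$u{\left(l{\left(6,-1 \right)} \right)} Q = \left(-20 + 5^{2} - 5\right) 812 = \left(-20 + 25 - 5\right) 812 = 0 \cdot 812 = 0$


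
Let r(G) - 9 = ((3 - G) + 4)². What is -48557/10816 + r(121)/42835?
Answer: -29835031/7127744 ≈ -4.1858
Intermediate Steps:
r(G) = 9 + (7 - G)² (r(G) = 9 + ((3 - G) + 4)² = 9 + (7 - G)²)
-48557/10816 + r(121)/42835 = -48557/10816 + (9 + (-7 + 121)²)/42835 = -48557*1/10816 + (9 + 114²)*(1/42835) = -48557/10816 + (9 + 12996)*(1/42835) = -48557/10816 + 13005*(1/42835) = -48557/10816 + 2601/8567 = -29835031/7127744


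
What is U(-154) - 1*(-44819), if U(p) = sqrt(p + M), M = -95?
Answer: 44819 + I*sqrt(249) ≈ 44819.0 + 15.78*I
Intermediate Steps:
U(p) = sqrt(-95 + p) (U(p) = sqrt(p - 95) = sqrt(-95 + p))
U(-154) - 1*(-44819) = sqrt(-95 - 154) - 1*(-44819) = sqrt(-249) + 44819 = I*sqrt(249) + 44819 = 44819 + I*sqrt(249)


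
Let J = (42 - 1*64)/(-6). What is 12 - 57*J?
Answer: -197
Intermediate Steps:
J = 11/3 (J = (42 - 64)*(-⅙) = -22*(-⅙) = 11/3 ≈ 3.6667)
12 - 57*J = 12 - 57*11/3 = 12 - 209 = -197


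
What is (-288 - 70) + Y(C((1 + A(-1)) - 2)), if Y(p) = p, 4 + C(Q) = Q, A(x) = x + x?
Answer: -365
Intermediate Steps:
A(x) = 2*x
C(Q) = -4 + Q
(-288 - 70) + Y(C((1 + A(-1)) - 2)) = (-288 - 70) + (-4 + ((1 + 2*(-1)) - 2)) = -358 + (-4 + ((1 - 2) - 2)) = -358 + (-4 + (-1 - 2)) = -358 + (-4 - 3) = -358 - 7 = -365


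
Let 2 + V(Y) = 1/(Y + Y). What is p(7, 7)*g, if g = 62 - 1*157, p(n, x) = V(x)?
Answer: 2565/14 ≈ 183.21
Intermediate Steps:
V(Y) = -2 + 1/(2*Y) (V(Y) = -2 + 1/(Y + Y) = -2 + 1/(2*Y))
p(n, x) = -2 + 1/(2*x)
g = -95 (g = 62 - 157 = -95)
p(7, 7)*g = (-2 + (½)/7)*(-95) = (-2 + (½)*(⅐))*(-95) = (-2 + 1/14)*(-95) = -27/14*(-95) = 2565/14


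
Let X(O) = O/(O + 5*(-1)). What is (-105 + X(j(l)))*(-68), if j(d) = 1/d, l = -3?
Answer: 28543/4 ≈ 7135.8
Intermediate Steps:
X(O) = O/(-5 + O) (X(O) = O/(O - 5) = O/(-5 + O))
(-105 + X(j(l)))*(-68) = (-105 + 1/((-3)*(-5 + 1/(-3))))*(-68) = (-105 - 1/(3*(-5 - ⅓)))*(-68) = (-105 - 1/(3*(-16/3)))*(-68) = (-105 - ⅓*(-3/16))*(-68) = (-105 + 1/16)*(-68) = -1679/16*(-68) = 28543/4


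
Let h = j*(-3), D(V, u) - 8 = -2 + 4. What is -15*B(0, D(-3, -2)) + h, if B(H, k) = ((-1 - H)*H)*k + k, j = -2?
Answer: -144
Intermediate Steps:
D(V, u) = 10 (D(V, u) = 8 + (-2 + 4) = 8 + 2 = 10)
B(H, k) = k + H*k*(-1 - H) (B(H, k) = (H*(-1 - H))*k + k = H*k*(-1 - H) + k = k + H*k*(-1 - H))
h = 6 (h = -2*(-3) = 6)
-15*B(0, D(-3, -2)) + h = -150*(1 - 1*0 - 1*0²) + 6 = -150*(1 + 0 - 1*0) + 6 = -150*(1 + 0 + 0) + 6 = -150 + 6 = -144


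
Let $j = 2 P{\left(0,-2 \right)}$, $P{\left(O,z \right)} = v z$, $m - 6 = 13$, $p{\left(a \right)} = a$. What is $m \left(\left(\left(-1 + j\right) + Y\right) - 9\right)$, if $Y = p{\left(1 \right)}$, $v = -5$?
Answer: $209$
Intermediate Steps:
$m = 19$ ($m = 6 + 13 = 19$)
$Y = 1$
$P{\left(O,z \right)} = - 5 z$
$j = 20$ ($j = 2 \left(\left(-5\right) \left(-2\right)\right) = 2 \cdot 10 = 20$)
$m \left(\left(\left(-1 + j\right) + Y\right) - 9\right) = 19 \left(\left(\left(-1 + 20\right) + 1\right) - 9\right) = 19 \left(\left(19 + 1\right) - 9\right) = 19 \left(20 - 9\right) = 19 \cdot 11 = 209$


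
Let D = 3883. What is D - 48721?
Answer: -44838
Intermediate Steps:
D - 48721 = 3883 - 48721 = -44838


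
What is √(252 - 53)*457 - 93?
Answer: -93 + 457*√199 ≈ 6353.8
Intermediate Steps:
√(252 - 53)*457 - 93 = √199*457 - 93 = 457*√199 - 93 = -93 + 457*√199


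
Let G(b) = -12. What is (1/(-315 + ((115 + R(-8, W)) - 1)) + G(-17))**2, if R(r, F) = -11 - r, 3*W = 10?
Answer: 5997601/41616 ≈ 144.12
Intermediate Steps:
W = 10/3 (W = (1/3)*10 = 10/3 ≈ 3.3333)
(1/(-315 + ((115 + R(-8, W)) - 1)) + G(-17))**2 = (1/(-315 + ((115 + (-11 - 1*(-8))) - 1)) - 12)**2 = (1/(-315 + ((115 + (-11 + 8)) - 1)) - 12)**2 = (1/(-315 + ((115 - 3) - 1)) - 12)**2 = (1/(-315 + (112 - 1)) - 12)**2 = (1/(-315 + 111) - 12)**2 = (1/(-204) - 12)**2 = (-1/204 - 12)**2 = (-2449/204)**2 = 5997601/41616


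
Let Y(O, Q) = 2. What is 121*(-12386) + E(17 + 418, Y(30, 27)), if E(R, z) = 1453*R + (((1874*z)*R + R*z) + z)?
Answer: 764601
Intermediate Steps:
E(R, z) = z + 1453*R + 1875*R*z (E(R, z) = 1453*R + ((1874*R*z + R*z) + z) = 1453*R + (1875*R*z + z) = 1453*R + (z + 1875*R*z) = z + 1453*R + 1875*R*z)
121*(-12386) + E(17 + 418, Y(30, 27)) = 121*(-12386) + (2 + 1453*(17 + 418) + 1875*(17 + 418)*2) = -1498706 + (2 + 1453*435 + 1875*435*2) = -1498706 + (2 + 632055 + 1631250) = -1498706 + 2263307 = 764601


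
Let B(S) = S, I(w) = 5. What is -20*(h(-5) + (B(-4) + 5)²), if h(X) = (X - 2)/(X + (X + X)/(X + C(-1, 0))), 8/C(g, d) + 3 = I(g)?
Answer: 8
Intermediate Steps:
C(g, d) = 4 (C(g, d) = 8/(-3 + 5) = 8/2 = 8*(½) = 4)
h(X) = (-2 + X)/(X + 2*X/(4 + X)) (h(X) = (X - 2)/(X + (X + X)/(X + 4)) = (-2 + X)/(X + (2*X)/(4 + X)) = (-2 + X)/(X + 2*X/(4 + X)))
-20*(h(-5) + (B(-4) + 5)²) = -20*((-8 + (-5)² + 2*(-5))/((-5)*(6 - 5)) + (-4 + 5)²) = -20*(-⅕*(-8 + 25 - 10)/1 + 1²) = -20*(-⅕*1*7 + 1) = -20*(-7/5 + 1) = -20*(-⅖) = 8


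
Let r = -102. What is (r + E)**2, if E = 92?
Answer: 100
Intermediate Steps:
(r + E)**2 = (-102 + 92)**2 = (-10)**2 = 100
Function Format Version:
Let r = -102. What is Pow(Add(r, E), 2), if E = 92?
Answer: 100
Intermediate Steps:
Pow(Add(r, E), 2) = Pow(Add(-102, 92), 2) = Pow(-10, 2) = 100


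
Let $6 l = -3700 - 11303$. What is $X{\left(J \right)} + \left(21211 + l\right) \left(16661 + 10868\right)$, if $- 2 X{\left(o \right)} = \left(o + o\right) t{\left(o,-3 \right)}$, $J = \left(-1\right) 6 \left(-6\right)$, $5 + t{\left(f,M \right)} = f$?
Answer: $\frac{1030160477}{2} \approx 5.1508 \cdot 10^{8}$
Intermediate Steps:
$l = - \frac{5001}{2}$ ($l = \frac{-3700 - 11303}{6} = \frac{1}{6} \left(-15003\right) = - \frac{5001}{2} \approx -2500.5$)
$t{\left(f,M \right)} = -5 + f$
$J = 36$ ($J = \left(-6\right) \left(-6\right) = 36$)
$X{\left(o \right)} = - o \left(-5 + o\right)$ ($X{\left(o \right)} = - \frac{\left(o + o\right) \left(-5 + o\right)}{2} = - \frac{2 o \left(-5 + o\right)}{2} = - o \left(-5 + o\right)$)
$X{\left(J \right)} + \left(21211 + l\right) \left(16661 + 10868\right) = 36 \left(5 - 36\right) + \left(21211 - \frac{5001}{2}\right) \left(16661 + 10868\right) = 36 \left(5 - 36\right) + \frac{37421}{2} \cdot 27529 = 36 \left(-31\right) + \frac{1030162709}{2} = -1116 + \frac{1030162709}{2} = \frac{1030160477}{2}$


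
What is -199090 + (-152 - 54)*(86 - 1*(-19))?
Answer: -220720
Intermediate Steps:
-199090 + (-152 - 54)*(86 - 1*(-19)) = -199090 - 206*(86 + 19) = -199090 - 206*105 = -199090 - 21630 = -220720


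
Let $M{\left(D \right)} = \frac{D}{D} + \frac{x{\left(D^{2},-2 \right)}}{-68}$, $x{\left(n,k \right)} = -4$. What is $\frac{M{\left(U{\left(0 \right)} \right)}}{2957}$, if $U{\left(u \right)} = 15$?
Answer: $\frac{18}{50269} \approx 0.00035807$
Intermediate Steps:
$M{\left(D \right)} = \frac{18}{17}$ ($M{\left(D \right)} = \frac{D}{D} - \frac{4}{-68} = 1 - - \frac{1}{17} = 1 + \frac{1}{17} = \frac{18}{17}$)
$\frac{M{\left(U{\left(0 \right)} \right)}}{2957} = \frac{18}{17 \cdot 2957} = \frac{18}{17} \cdot \frac{1}{2957} = \frac{18}{50269}$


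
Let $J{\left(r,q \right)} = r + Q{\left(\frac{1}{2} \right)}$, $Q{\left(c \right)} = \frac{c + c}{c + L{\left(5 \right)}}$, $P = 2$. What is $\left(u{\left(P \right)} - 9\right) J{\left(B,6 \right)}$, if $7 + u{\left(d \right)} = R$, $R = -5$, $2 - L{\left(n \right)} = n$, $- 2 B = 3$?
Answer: $\frac{399}{10} \approx 39.9$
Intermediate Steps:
$B = - \frac{3}{2}$ ($B = \left(- \frac{1}{2}\right) 3 = - \frac{3}{2} \approx -1.5$)
$L{\left(n \right)} = 2 - n$
$Q{\left(c \right)} = \frac{2 c}{-3 + c}$ ($Q{\left(c \right)} = \frac{c + c}{c + \left(2 - 5\right)} = \frac{2 c}{c + \left(2 - 5\right)} = \frac{2 c}{c - 3} = \frac{2 c}{-3 + c}$)
$u{\left(d \right)} = -12$ ($u{\left(d \right)} = -7 - 5 = -12$)
$J{\left(r,q \right)} = - \frac{2}{5} + r$ ($J{\left(r,q \right)} = r + \frac{2}{2 \left(-3 + \frac{1}{2}\right)} = r + 2 \cdot \frac{1}{2} \frac{1}{-3 + \frac{1}{2}} = r + 2 \cdot \frac{1}{2} \frac{1}{- \frac{5}{2}} = r + 2 \cdot \frac{1}{2} \left(- \frac{2}{5}\right) = r - \frac{2}{5} = - \frac{2}{5} + r$)
$\left(u{\left(P \right)} - 9\right) J{\left(B,6 \right)} = \left(-12 - 9\right) \left(- \frac{2}{5} - \frac{3}{2}\right) = \left(-21\right) \left(- \frac{19}{10}\right) = \frac{399}{10}$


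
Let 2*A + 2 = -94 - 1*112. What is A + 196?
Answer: 92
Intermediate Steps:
A = -104 (A = -1 + (-94 - 1*112)/2 = -1 + (-94 - 112)/2 = -1 + (½)*(-206) = -1 - 103 = -104)
A + 196 = -104 + 196 = 92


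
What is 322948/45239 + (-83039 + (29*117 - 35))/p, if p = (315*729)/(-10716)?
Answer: 1842952614544/494688465 ≈ 3725.5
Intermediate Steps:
p = -76545/3572 (p = 229635*(-1/10716) = -76545/3572 ≈ -21.429)
322948/45239 + (-83039 + (29*117 - 35))/p = 322948/45239 + (-83039 + (29*117 - 35))/(-76545/3572) = 322948*(1/45239) + (-83039 + (3393 - 35))*(-3572/76545) = 322948/45239 + (-83039 + 3358)*(-3572/76545) = 322948/45239 - 79681*(-3572/76545) = 322948/45239 + 40660076/10935 = 1842952614544/494688465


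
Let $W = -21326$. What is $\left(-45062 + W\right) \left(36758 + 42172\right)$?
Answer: $-5240004840$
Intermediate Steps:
$\left(-45062 + W\right) \left(36758 + 42172\right) = \left(-45062 - 21326\right) \left(36758 + 42172\right) = \left(-66388\right) 78930 = -5240004840$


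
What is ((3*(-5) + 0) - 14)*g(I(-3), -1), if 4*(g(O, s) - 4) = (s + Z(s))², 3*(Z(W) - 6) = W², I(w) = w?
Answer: -2900/9 ≈ -322.22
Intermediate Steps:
Z(W) = 6 + W²/3
g(O, s) = 4 + (6 + s + s²/3)²/4 (g(O, s) = 4 + (s + (6 + s²/3))²/4 = 4 + (6 + s + s²/3)²/4)
((3*(-5) + 0) - 14)*g(I(-3), -1) = ((3*(-5) + 0) - 14)*(4 + (18 + (-1)² + 3*(-1))²/36) = ((-15 + 0) - 14)*(4 + (18 + 1 - 3)²/36) = (-15 - 14)*(4 + (1/36)*16²) = -29*(4 + (1/36)*256) = -29*(4 + 64/9) = -29*100/9 = -2900/9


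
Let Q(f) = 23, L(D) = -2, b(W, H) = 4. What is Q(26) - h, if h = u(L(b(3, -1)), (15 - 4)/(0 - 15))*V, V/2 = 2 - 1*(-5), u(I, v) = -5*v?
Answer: -85/3 ≈ -28.333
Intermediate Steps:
V = 14 (V = 2*(2 - 1*(-5)) = 2*(2 + 5) = 2*7 = 14)
h = 154/3 (h = -5*(15 - 4)/(0 - 15)*14 = -55/(-15)*14 = -55*(-1)/15*14 = -5*(-11/15)*14 = (11/3)*14 = 154/3 ≈ 51.333)
Q(26) - h = 23 - 1*154/3 = 23 - 154/3 = -85/3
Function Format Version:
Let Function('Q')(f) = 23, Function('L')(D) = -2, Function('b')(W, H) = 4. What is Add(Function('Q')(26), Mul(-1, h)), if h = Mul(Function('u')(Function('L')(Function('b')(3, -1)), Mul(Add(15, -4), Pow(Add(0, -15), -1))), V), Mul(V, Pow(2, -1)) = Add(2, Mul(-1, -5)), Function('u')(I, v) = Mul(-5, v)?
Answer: Rational(-85, 3) ≈ -28.333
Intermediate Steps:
V = 14 (V = Mul(2, Add(2, Mul(-1, -5))) = Mul(2, Add(2, 5)) = Mul(2, 7) = 14)
h = Rational(154, 3) (h = Mul(Mul(-5, Mul(Add(15, -4), Pow(Add(0, -15), -1))), 14) = Mul(Mul(-5, Mul(11, Pow(-15, -1))), 14) = Mul(Mul(-5, Mul(11, Rational(-1, 15))), 14) = Mul(Mul(-5, Rational(-11, 15)), 14) = Mul(Rational(11, 3), 14) = Rational(154, 3) ≈ 51.333)
Add(Function('Q')(26), Mul(-1, h)) = Add(23, Mul(-1, Rational(154, 3))) = Add(23, Rational(-154, 3)) = Rational(-85, 3)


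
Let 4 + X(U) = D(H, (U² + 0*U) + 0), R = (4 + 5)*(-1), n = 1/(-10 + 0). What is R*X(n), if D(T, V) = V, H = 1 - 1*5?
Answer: 3591/100 ≈ 35.910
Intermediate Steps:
H = -4 (H = 1 - 5 = -4)
n = -⅒ (n = 1/(-10) = -⅒ ≈ -0.10000)
R = -9 (R = 9*(-1) = -9)
X(U) = -4 + U² (X(U) = -4 + ((U² + 0*U) + 0) = -4 + ((U² + 0) + 0) = -4 + (U² + 0) = -4 + U²)
R*X(n) = -9*(-4 + (-⅒)²) = -9*(-4 + 1/100) = -9*(-399/100) = 3591/100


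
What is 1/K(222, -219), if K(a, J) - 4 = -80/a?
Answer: 111/404 ≈ 0.27475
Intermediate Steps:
K(a, J) = 4 - 80/a
1/K(222, -219) = 1/(4 - 80/222) = 1/(4 - 80*1/222) = 1/(4 - 40/111) = 1/(404/111) = 111/404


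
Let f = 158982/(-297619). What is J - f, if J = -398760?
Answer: -118678393458/297619 ≈ -3.9876e+5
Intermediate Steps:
f = -158982/297619 (f = 158982*(-1/297619) = -158982/297619 ≈ -0.53418)
J - f = -398760 - 1*(-158982/297619) = -398760 + 158982/297619 = -118678393458/297619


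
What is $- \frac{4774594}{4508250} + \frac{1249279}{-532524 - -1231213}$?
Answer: $\frac{1148052872242}{1574932342125} \approx 0.72895$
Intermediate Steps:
$- \frac{4774594}{4508250} + \frac{1249279}{-532524 - -1231213} = \left(-4774594\right) \frac{1}{4508250} + \frac{1249279}{-532524 + 1231213} = - \frac{2387297}{2254125} + \frac{1249279}{698689} = \frac{1148052872242}{1574932342125}$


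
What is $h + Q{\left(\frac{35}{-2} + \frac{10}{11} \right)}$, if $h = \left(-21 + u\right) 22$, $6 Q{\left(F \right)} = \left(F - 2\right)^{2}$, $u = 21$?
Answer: $\frac{167281}{2904} \approx 57.604$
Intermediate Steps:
$Q{\left(F \right)} = \frac{\left(-2 + F\right)^{2}}{6}$ ($Q{\left(F \right)} = \frac{\left(F - 2\right)^{2}}{6} = \frac{\left(-2 + F\right)^{2}}{6}$)
$h = 0$ ($h = \left(-21 + 21\right) 22 = 0 \cdot 22 = 0$)
$h + Q{\left(\frac{35}{-2} + \frac{10}{11} \right)} = 0 + \frac{\left(-2 + \left(\frac{35}{-2} + \frac{10}{11}\right)\right)^{2}}{6} = 0 + \frac{\left(-2 + \left(35 \left(- \frac{1}{2}\right) + 10 \cdot \frac{1}{11}\right)\right)^{2}}{6} = 0 + \frac{\left(-2 + \left(- \frac{35}{2} + \frac{10}{11}\right)\right)^{2}}{6} = 0 + \frac{\left(-2 - \frac{365}{22}\right)^{2}}{6} = 0 + \frac{\left(- \frac{409}{22}\right)^{2}}{6} = 0 + \frac{1}{6} \cdot \frac{167281}{484} = 0 + \frac{167281}{2904} = \frac{167281}{2904}$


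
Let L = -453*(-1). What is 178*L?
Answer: 80634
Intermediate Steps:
L = 453
178*L = 178*453 = 80634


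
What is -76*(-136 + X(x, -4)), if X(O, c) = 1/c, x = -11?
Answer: 10355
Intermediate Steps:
-76*(-136 + X(x, -4)) = -76*(-136 + 1/(-4)) = -76*(-136 - ¼) = -76*(-545/4) = 10355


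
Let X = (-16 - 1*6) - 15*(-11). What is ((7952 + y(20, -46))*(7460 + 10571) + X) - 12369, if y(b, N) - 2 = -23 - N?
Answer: 143821061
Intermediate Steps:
y(b, N) = -21 - N (y(b, N) = 2 + (-23 - N) = -21 - N)
X = 143 (X = (-16 - 6) + 165 = -22 + 165 = 143)
((7952 + y(20, -46))*(7460 + 10571) + X) - 12369 = ((7952 + (-21 - 1*(-46)))*(7460 + 10571) + 143) - 12369 = ((7952 + (-21 + 46))*18031 + 143) - 12369 = ((7952 + 25)*18031 + 143) - 12369 = (7977*18031 + 143) - 12369 = (143833287 + 143) - 12369 = 143833430 - 12369 = 143821061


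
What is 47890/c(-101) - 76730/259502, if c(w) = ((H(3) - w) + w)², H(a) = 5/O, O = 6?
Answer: 44738990983/648755 ≈ 68961.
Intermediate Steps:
H(a) = ⅚ (H(a) = 5/6 = 5*(⅙) = ⅚)
c(w) = 25/36 (c(w) = ((⅚ - w) + w)² = (⅚)² = 25/36)
47890/c(-101) - 76730/259502 = 47890/(25/36) - 76730/259502 = 47890*(36/25) - 76730*1/259502 = 344808/5 - 38365/129751 = 44738990983/648755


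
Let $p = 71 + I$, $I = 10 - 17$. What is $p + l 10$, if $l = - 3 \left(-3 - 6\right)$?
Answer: $334$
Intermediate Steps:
$I = -7$ ($I = 10 - 17 = -7$)
$p = 64$ ($p = 71 - 7 = 64$)
$l = 27$ ($l = \left(-3\right) \left(-9\right) = 27$)
$p + l 10 = 64 + 27 \cdot 10 = 64 + 270 = 334$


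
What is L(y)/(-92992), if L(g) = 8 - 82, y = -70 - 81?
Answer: 37/46496 ≈ 0.00079577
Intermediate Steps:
y = -151
L(g) = -74
L(y)/(-92992) = -74/(-92992) = -74*(-1/92992) = 37/46496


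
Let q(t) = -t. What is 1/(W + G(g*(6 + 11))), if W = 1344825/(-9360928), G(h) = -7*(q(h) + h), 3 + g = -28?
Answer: -217696/31275 ≈ -6.9607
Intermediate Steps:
g = -31 (g = -3 - 28 = -31)
G(h) = 0 (G(h) = -7*(-h + h) = -7*0 = 0)
W = -31275/217696 (W = 1344825*(-1/9360928) = -31275/217696 ≈ -0.14366)
1/(W + G(g*(6 + 11))) = 1/(-31275/217696 + 0) = 1/(-31275/217696) = -217696/31275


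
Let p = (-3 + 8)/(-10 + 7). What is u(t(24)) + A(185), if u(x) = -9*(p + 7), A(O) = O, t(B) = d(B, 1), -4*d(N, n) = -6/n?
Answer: 137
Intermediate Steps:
d(N, n) = 3/(2*n) (d(N, n) = -(-3)/(2*n) = 3/(2*n))
t(B) = 3/2 (t(B) = (3/2)/1 = (3/2)*1 = 3/2)
p = -5/3 (p = 5/(-3) = 5*(-1/3) = -5/3 ≈ -1.6667)
u(x) = -48 (u(x) = -9*(-5/3 + 7) = -9*16/3 = -48)
u(t(24)) + A(185) = -48 + 185 = 137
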